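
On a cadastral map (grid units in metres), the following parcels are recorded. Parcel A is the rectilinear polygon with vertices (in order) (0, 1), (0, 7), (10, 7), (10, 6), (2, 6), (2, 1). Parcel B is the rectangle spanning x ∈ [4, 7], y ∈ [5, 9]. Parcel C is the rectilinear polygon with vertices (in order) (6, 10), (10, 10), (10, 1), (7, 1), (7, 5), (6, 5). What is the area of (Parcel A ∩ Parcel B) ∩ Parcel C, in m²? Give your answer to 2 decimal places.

1.00

The region (Parcel A ∩ Parcel B) ∩ Parcel C is the polygon with vertices (7,6), (6,6), (6,7), (7,7).
By the shoelace formula its area is 1.00.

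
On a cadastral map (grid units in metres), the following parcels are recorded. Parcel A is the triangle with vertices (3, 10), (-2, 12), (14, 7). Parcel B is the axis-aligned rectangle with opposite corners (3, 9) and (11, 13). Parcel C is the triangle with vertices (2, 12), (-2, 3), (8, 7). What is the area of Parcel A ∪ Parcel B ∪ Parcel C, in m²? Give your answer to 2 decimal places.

67.64

By inclusion–exclusion:
Individual areas: |Parcel A| = 3.5, |Parcel B| = 32, |Parcel C| = 37.
|Parcel A∩Parcel B| = 1.4729.
|Parcel A∩Parcel C| = 1.2754.
|Parcel B∩Parcel C| = 2.8167.
|Parcel A∩Parcel B∩Parcel C| = 0.7035.
|Parcel A ∪ Parcel B ∪ Parcel C| = 72.5 − 5.565 + 0.7035 = 67.64.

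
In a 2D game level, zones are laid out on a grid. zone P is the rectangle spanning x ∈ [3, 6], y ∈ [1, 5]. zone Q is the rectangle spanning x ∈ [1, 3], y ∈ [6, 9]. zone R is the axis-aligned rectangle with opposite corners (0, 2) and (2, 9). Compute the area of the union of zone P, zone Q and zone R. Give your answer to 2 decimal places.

By inclusion–exclusion:
Individual areas: |zone P| = 12, |zone Q| = 6, |zone R| = 14.
|zone P∩zone Q| = 0 (no overlap).
|zone P∩zone R| = 0 (no overlap).
|zone Q∩zone R|: x∈[1,2], y∈[6,9] → 1·3 = 3.
|zone P∩zone Q∩zone R| = 0.
|zone P ∪ zone Q ∪ zone R| = 32 − 3 + 0 = 29.00.

29.00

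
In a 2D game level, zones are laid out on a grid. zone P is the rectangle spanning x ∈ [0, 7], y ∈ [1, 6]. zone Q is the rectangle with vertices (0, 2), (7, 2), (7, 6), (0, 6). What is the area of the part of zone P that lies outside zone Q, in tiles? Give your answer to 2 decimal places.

7.00

|zone P∩zone Q|: x∈[0,7], y∈[2,6] → 7·4 = 28.
|zone P| = 35.
|zone P ∖ zone Q| = |zone P| − |zone P∩zone Q| = 35 − 28 = 7.00.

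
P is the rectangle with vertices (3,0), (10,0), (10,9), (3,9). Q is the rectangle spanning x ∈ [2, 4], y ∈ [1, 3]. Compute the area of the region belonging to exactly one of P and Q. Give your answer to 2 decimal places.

|P∩Q|: x∈[3,4], y∈[1,3] → 1·2 = 2.
|P △ Q| = |P| + |Q| − 2·|P∩Q| = 63 + 4 − 4 = 63.00.

63.00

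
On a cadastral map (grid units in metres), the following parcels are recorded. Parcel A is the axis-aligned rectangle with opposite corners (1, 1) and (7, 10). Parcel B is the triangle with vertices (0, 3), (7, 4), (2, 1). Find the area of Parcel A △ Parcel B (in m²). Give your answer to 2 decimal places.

|Parcel A| = 54, |Parcel B| = 8, |Parcel A∩Parcel B| = 7.4286.
|Parcel A △ Parcel B| = |Parcel A| + |Parcel B| − 2·|Parcel A∩Parcel B| = 54 + 8 − 14.8571 = 47.14.

47.14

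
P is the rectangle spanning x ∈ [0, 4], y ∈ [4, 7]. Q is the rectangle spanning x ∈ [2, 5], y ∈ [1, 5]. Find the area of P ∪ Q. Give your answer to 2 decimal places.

22.00

By inclusion–exclusion:
Individual areas: |P| = 12, |Q| = 12.
|P∩Q|: x∈[2,4], y∈[4,5] → 2·1 = 2.
|P ∪ Q| = 24 − 2 = 22.00.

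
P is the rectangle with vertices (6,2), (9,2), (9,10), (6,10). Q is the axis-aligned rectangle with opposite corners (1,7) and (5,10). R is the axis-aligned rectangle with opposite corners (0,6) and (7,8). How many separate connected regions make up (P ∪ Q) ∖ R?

(P ∪ Q) ∖ R splits into 2 disjoint pieces (area 22, area 8).

2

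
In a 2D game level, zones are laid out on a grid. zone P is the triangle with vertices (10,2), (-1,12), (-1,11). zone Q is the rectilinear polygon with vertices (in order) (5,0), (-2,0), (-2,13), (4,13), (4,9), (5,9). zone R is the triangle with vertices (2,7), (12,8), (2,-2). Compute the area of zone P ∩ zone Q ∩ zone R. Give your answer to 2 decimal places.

The intersection is the polygon with vertices (5,6.545), (5,6.091), (3.683,7.168), (4.252,7.225).
By the shoelace formula its area is 0.51.

0.51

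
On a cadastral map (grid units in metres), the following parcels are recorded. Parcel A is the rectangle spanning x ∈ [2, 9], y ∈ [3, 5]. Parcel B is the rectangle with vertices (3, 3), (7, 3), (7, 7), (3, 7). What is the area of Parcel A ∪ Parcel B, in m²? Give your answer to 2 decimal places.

By inclusion–exclusion:
Individual areas: |Parcel A| = 14, |Parcel B| = 16.
|Parcel A∩Parcel B|: x∈[3,7], y∈[3,5] → 4·2 = 8.
|Parcel A ∪ Parcel B| = 30 − 8 = 22.00.

22.00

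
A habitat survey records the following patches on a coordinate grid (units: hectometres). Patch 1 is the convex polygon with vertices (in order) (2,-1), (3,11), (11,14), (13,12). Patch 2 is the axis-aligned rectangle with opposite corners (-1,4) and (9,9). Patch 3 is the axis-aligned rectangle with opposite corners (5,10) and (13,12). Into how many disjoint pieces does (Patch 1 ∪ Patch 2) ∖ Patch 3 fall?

(Patch 1 ∪ Patch 2) ∖ Patch 3 splits into 2 disjoint pieces (area 71.5988, area 7.3333).

2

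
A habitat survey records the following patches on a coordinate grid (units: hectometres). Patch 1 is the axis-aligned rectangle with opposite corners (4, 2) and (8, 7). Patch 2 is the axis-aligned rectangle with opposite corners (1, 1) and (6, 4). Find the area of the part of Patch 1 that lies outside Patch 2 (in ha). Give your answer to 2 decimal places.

16.00

|Patch 1∩Patch 2|: x∈[4,6], y∈[2,4] → 2·2 = 4.
|Patch 1| = 20.
|Patch 1 ∖ Patch 2| = |Patch 1| − |Patch 1∩Patch 2| = 20 − 4 = 16.00.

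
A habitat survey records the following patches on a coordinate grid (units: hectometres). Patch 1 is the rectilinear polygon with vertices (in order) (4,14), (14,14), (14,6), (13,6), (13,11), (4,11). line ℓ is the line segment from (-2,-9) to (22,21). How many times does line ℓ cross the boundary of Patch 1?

The segment meets the boundary at (14,11), (13,9.75).

2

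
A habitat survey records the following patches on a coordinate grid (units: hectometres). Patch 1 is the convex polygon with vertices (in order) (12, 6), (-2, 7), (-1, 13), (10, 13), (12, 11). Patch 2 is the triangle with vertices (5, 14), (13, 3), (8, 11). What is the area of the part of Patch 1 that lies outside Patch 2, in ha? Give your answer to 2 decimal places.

|Patch 1| = 86, |Patch 1∩Patch 2| = 3.8794.
|Patch 1 ∖ Patch 2| = |Patch 1| − |Patch 1∩Patch 2| = 86 − 3.8794 = 82.12.

82.12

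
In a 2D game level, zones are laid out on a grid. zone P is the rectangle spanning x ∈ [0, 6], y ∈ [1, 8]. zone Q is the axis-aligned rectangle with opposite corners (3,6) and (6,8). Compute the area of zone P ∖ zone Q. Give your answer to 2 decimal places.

36.00

|zone P∩zone Q|: x∈[3,6], y∈[6,8] → 3·2 = 6.
|zone P| = 42.
|zone P ∖ zone Q| = |zone P| − |zone P∩zone Q| = 42 − 6 = 36.00.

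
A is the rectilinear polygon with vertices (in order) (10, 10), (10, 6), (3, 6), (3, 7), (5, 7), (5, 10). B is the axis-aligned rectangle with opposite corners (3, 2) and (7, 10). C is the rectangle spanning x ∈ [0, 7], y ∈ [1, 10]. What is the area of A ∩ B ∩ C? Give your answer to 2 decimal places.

The intersection is the polygon with vertices (3,7), (5,7), (5,10), (7,10), (7,6), (3,6).
By the shoelace formula its area is 10.00.

10.00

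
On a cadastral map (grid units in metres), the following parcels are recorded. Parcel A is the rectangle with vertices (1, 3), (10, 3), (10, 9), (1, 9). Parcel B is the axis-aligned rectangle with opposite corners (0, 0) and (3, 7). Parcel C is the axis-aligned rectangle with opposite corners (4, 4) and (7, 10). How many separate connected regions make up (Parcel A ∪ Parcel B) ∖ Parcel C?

1

(Parcel A ∪ Parcel B) ∖ Parcel C is a single connected region.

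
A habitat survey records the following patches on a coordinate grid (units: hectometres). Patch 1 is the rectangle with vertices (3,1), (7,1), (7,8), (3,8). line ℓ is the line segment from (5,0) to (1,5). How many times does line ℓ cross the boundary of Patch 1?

2

The segment meets the boundary at (3,2.5), (4.2,1).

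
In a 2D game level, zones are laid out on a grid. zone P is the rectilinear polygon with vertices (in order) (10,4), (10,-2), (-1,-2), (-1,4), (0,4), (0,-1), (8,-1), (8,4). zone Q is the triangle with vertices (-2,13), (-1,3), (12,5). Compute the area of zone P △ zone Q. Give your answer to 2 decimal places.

|zone P| = 26, |zone Q| = 66, |zone P∩zone Q| = 0.9231.
|zone P △ zone Q| = |zone P| + |zone Q| − 2·|zone P∩zone Q| = 26 + 66 − 1.8462 = 90.15.

90.15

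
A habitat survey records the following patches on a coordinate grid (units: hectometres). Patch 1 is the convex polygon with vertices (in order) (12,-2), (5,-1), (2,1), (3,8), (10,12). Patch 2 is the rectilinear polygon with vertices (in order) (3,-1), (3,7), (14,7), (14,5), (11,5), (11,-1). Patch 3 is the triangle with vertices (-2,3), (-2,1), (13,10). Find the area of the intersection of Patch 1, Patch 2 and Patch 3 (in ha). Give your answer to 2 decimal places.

4.52

The intersection is the polygon with vertices (3,5.333), (6.571,7), (8,7), (3,4).
By the shoelace formula its area is 4.52.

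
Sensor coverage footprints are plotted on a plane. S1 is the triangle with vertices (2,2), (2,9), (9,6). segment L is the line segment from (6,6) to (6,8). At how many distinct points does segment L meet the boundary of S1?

1

The segment meets the boundary at (6,7.286).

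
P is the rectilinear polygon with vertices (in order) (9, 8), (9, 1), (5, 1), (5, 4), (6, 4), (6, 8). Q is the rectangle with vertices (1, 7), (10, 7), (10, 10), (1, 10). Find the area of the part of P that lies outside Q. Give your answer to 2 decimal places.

21.00

|P| = 24, |P∩Q| = 3.
|P ∖ Q| = |P| − |P∩Q| = 24 − 3 = 21.00.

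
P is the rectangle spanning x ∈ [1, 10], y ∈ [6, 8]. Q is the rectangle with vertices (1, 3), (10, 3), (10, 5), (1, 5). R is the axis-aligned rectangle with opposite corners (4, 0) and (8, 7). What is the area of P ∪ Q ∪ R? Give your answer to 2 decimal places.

By inclusion–exclusion:
Individual areas: |P| = 18, |Q| = 18, |R| = 28.
|P∩Q| = 0 (no overlap).
|P∩R|: x∈[4,8], y∈[6,7] → 4·1 = 4.
|Q∩R|: x∈[4,8], y∈[3,5] → 4·2 = 8.
|P∩Q∩R| = 0.
|P ∪ Q ∪ R| = 64 − 12 + 0 = 52.00.

52.00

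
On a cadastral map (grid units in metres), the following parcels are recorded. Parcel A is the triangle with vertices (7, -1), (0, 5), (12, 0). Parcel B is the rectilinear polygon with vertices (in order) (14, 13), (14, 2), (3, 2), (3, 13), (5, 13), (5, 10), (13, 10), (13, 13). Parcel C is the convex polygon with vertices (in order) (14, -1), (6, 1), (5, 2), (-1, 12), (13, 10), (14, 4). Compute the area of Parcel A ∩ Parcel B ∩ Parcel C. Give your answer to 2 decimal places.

1.34

The intersection is the polygon with vertices (7.2,2), (5,2), (4.267,3.222).
By the shoelace formula its area is 1.34.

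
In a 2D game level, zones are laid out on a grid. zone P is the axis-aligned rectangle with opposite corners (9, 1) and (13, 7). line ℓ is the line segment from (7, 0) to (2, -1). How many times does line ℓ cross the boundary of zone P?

The segment lies entirely outside zone P and never meets its boundary.

0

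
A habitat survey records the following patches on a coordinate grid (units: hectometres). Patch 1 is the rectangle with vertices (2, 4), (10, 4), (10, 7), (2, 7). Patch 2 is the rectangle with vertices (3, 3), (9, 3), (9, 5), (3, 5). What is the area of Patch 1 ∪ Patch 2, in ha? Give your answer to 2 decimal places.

30.00

By inclusion–exclusion:
Individual areas: |Patch 1| = 24, |Patch 2| = 12.
|Patch 1∩Patch 2|: x∈[3,9], y∈[4,5] → 6·1 = 6.
|Patch 1 ∪ Patch 2| = 36 − 6 = 30.00.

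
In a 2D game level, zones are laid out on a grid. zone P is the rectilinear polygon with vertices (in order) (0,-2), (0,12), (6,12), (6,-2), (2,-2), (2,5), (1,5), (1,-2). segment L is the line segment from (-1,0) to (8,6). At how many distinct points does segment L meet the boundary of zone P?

4

The segment meets the boundary at (6,4.667), (2,2), (1,1.333), (0,0.667).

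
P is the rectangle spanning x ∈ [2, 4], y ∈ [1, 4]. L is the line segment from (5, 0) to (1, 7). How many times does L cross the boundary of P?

The segment meets the boundary at (2.714,4), (4,1.75).

2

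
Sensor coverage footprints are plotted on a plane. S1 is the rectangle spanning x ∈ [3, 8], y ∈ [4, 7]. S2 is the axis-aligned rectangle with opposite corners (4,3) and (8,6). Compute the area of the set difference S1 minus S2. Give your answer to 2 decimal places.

|S1∩S2|: x∈[4,8], y∈[4,6] → 4·2 = 8.
|S1| = 15.
|S1 ∖ S2| = |S1| − |S1∩S2| = 15 − 8 = 7.00.

7.00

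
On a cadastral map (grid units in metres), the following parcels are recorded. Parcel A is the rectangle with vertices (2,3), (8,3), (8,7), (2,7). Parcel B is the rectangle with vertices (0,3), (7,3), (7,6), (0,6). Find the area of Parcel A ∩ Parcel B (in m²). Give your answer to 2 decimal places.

|Parcel A∩Parcel B|: x∈[2,7], y∈[3,6] → 5·3 = 15.

15.00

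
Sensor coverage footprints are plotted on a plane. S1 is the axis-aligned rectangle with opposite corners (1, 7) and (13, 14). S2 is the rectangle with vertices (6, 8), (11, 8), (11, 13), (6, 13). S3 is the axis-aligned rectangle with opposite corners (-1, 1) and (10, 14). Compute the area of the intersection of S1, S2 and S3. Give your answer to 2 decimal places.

The intersection is the polygon with vertices (6,13), (10,13), (10,8), (6,8).
By the shoelace formula its area is 20.00.

20.00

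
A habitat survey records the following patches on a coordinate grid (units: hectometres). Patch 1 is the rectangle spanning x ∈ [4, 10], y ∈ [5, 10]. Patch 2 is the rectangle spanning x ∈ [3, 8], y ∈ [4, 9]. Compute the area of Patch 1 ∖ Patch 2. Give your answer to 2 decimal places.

14.00

|Patch 1∩Patch 2|: x∈[4,8], y∈[5,9] → 4·4 = 16.
|Patch 1| = 30.
|Patch 1 ∖ Patch 2| = |Patch 1| − |Patch 1∩Patch 2| = 30 − 16 = 14.00.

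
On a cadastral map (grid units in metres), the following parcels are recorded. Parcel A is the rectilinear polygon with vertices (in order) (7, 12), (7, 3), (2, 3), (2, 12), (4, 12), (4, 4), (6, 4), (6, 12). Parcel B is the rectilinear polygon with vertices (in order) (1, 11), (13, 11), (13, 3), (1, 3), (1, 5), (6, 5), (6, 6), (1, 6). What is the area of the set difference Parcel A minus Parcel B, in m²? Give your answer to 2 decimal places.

5.00

|Parcel A| = 29, |Parcel A∩Parcel B| = 24.
|Parcel A ∖ Parcel B| = |Parcel A| − |Parcel A∩Parcel B| = 29 − 24 = 5.00.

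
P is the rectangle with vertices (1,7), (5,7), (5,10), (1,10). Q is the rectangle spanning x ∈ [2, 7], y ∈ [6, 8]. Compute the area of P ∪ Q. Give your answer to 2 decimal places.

19.00

By inclusion–exclusion:
Individual areas: |P| = 12, |Q| = 10.
|P∩Q|: x∈[2,5], y∈[7,8] → 3·1 = 3.
|P ∪ Q| = 22 − 3 = 19.00.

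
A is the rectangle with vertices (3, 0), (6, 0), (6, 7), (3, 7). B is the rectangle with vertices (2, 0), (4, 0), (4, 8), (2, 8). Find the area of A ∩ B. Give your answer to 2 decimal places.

7.00

|A∩B|: x∈[3,4], y∈[0,7] → 1·7 = 7.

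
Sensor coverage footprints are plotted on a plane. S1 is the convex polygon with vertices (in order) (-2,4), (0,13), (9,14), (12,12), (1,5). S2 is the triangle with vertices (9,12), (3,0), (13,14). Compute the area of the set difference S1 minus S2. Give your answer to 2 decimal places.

65.16

|S1| = 70.5, |S1∩S2| = 5.3371.
|S1 ∖ S2| = |S1| − |S1∩S2| = 70.5 − 5.3371 = 65.16.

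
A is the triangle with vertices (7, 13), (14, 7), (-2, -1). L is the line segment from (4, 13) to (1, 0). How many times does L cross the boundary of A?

2

The segment meets the boundary at (1.13,0.565), (2.32,5.72).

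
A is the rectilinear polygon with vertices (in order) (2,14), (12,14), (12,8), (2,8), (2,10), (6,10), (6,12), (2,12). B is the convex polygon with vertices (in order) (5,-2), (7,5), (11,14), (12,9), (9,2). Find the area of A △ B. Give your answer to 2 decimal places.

|A| = 52, |B| = 36, |A∩B| = 11.2857.
|A △ B| = |A| + |B| − 2·|A∩B| = 52 + 36 − 22.5714 = 65.43.

65.43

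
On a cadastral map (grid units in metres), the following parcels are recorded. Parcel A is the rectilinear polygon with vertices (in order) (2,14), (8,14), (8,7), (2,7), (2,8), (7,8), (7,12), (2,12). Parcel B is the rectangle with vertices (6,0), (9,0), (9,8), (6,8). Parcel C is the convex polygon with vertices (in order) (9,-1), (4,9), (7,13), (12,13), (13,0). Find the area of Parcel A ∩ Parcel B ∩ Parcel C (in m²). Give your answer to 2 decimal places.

The intersection is the polygon with vertices (6,7), (6,8), (7,8), (8,8), (8,7).
By the shoelace formula its area is 2.00.

2.00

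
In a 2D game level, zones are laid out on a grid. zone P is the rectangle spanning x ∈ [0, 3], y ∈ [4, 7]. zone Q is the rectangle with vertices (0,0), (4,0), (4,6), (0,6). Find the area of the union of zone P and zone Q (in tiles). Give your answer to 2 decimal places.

By inclusion–exclusion:
Individual areas: |zone P| = 9, |zone Q| = 24.
|zone P∩zone Q|: x∈[0,3], y∈[4,6] → 3·2 = 6.
|zone P ∪ zone Q| = 33 − 6 = 27.00.

27.00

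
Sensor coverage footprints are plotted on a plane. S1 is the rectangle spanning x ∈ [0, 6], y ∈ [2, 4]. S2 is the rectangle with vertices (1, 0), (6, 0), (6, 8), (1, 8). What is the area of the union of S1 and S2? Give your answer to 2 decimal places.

42.00

By inclusion–exclusion:
Individual areas: |S1| = 12, |S2| = 40.
|S1∩S2|: x∈[1,6], y∈[2,4] → 5·2 = 10.
|S1 ∪ S2| = 52 − 10 = 42.00.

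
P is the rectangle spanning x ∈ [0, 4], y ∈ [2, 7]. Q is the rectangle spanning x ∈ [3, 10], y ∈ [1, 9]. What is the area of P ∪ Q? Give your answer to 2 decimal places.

71.00

By inclusion–exclusion:
Individual areas: |P| = 20, |Q| = 56.
|P∩Q|: x∈[3,4], y∈[2,7] → 1·5 = 5.
|P ∪ Q| = 76 − 5 = 71.00.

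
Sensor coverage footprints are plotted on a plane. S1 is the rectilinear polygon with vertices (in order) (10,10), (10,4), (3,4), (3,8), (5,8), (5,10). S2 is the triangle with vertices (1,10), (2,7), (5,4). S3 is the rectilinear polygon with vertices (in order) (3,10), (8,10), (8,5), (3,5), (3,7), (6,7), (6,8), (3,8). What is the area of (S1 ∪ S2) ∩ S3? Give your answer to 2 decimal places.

|S1 ∪ S2| = 40.
|(S1 ∪ S2) ∩ S3| = 18.00.

18.00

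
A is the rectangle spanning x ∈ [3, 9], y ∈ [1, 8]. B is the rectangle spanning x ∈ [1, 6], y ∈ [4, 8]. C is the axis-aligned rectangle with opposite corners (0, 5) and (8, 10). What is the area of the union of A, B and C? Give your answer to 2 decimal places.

By inclusion–exclusion:
Individual areas: |A| = 42, |B| = 20, |C| = 40.
|A∩B|: x∈[3,6], y∈[4,8] → 3·4 = 12.
|A∩C|: x∈[3,8], y∈[5,8] → 5·3 = 15.
|B∩C|: x∈[1,6], y∈[5,8] → 5·3 = 15.
|A∩B∩C| = 9.
|A ∪ B ∪ C| = 102 − 42 + 9 = 69.00.

69.00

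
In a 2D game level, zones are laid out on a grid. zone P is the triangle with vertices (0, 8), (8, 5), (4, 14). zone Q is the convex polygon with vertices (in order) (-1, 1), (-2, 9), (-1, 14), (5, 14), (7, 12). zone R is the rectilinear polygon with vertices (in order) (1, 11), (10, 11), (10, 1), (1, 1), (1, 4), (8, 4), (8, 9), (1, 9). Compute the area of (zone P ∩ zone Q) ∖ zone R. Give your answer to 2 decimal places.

|zone P ∩ zone Q| = 19.6344.
|(zone P ∩ zone Q) ∩ zone R| = 7.9643.
|(zone P ∩ zone Q) ∖ zone R| = 19.6344 − 7.9643 = 11.67.

11.67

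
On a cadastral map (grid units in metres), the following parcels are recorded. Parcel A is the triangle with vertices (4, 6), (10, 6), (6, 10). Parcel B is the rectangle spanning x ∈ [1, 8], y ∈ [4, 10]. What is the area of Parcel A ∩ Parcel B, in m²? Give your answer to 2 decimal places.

The intersection is the polygon with vertices (4,6), (6,10), (8,8), (8,6).
By the shoelace formula its area is 10.00.

10.00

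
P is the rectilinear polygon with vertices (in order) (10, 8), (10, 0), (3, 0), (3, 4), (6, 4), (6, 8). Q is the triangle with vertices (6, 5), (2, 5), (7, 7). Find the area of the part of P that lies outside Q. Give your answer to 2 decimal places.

|P| = 44, |P∩Q| = 0.8.
|P ∖ Q| = |P| − |P∩Q| = 44 − 0.8 = 43.20.

43.20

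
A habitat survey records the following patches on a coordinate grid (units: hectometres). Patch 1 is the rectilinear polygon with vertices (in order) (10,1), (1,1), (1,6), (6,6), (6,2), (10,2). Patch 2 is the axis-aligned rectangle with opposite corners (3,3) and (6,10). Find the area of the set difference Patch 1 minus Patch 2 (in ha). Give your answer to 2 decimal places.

20.00

|Patch 1| = 29, |Patch 1∩Patch 2| = 9.
|Patch 1 ∖ Patch 2| = |Patch 1| − |Patch 1∩Patch 2| = 29 − 9 = 20.00.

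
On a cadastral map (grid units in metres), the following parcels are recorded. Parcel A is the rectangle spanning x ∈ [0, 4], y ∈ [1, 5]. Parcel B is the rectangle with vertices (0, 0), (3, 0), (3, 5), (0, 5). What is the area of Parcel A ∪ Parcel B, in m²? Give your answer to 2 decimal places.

By inclusion–exclusion:
Individual areas: |Parcel A| = 16, |Parcel B| = 15.
|Parcel A∩Parcel B|: x∈[0,3], y∈[1,5] → 3·4 = 12.
|Parcel A ∪ Parcel B| = 31 − 12 = 19.00.

19.00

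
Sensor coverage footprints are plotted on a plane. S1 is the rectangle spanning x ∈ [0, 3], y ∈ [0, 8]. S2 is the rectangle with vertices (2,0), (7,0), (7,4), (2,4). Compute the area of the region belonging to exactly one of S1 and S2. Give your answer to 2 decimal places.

36.00

|S1∩S2|: x∈[2,3], y∈[0,4] → 1·4 = 4.
|S1 △ S2| = |S1| + |S2| − 2·|S1∩S2| = 24 + 20 − 8 = 36.00.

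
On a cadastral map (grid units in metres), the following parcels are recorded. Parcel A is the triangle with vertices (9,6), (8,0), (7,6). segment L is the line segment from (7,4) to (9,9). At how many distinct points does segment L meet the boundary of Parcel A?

The segment meets the boundary at (7.8,6), (7.235,4.588).

2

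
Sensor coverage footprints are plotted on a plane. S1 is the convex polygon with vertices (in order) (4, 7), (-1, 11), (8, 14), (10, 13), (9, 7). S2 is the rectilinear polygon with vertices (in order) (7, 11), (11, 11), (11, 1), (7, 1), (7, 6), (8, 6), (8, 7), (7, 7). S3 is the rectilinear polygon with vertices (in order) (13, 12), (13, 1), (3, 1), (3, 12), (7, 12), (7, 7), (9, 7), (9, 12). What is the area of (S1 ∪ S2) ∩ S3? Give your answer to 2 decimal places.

51.35

|S1 ∪ S2| = 79.1667.
|(S1 ∪ S2) ∩ S3| = 51.35.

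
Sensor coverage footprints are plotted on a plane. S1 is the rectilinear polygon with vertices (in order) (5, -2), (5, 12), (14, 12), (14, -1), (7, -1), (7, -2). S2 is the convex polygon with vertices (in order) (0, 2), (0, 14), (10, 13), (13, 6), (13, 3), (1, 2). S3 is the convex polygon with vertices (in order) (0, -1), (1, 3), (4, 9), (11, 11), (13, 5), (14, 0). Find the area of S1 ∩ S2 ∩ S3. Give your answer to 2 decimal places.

55.42

The intersection is the polygon with vertices (11.5,9.5), (13,5), (13,3), (5,2.333), (5,9.286), (10.873,10.964).
By the shoelace formula its area is 55.42.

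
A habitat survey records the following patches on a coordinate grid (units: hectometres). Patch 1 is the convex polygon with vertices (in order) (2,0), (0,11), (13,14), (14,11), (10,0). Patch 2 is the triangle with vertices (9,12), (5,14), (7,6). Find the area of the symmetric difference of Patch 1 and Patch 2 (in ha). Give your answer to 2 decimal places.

|Patch 1| = 142, |Patch 2| = 14, |Patch 1∩Patch 2| = 12.0708.
|Patch 1 △ Patch 2| = |Patch 1| + |Patch 2| − 2·|Patch 1∩Patch 2| = 142 + 14 − 24.1416 = 131.86.

131.86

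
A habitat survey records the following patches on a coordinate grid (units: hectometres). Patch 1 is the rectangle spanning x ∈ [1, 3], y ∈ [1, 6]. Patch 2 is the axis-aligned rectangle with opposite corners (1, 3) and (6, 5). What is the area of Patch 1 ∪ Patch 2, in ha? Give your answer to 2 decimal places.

By inclusion–exclusion:
Individual areas: |Patch 1| = 10, |Patch 2| = 10.
|Patch 1∩Patch 2|: x∈[1,3], y∈[3,5] → 2·2 = 4.
|Patch 1 ∪ Patch 2| = 20 − 4 = 16.00.

16.00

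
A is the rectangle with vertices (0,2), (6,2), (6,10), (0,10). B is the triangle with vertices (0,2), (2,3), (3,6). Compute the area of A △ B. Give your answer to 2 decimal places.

|A| = 48, |B| = 2.5, |A∩B| = 2.5.
|A △ B| = |A| + |B| − 2·|A∩B| = 48 + 2.5 − 5 = 45.50.

45.50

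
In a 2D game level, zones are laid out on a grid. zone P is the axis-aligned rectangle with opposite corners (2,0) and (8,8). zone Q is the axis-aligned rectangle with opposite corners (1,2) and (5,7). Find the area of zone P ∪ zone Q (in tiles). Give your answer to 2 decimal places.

53.00

By inclusion–exclusion:
Individual areas: |zone P| = 48, |zone Q| = 20.
|zone P∩zone Q|: x∈[2,5], y∈[2,7] → 3·5 = 15.
|zone P ∪ zone Q| = 68 − 15 = 53.00.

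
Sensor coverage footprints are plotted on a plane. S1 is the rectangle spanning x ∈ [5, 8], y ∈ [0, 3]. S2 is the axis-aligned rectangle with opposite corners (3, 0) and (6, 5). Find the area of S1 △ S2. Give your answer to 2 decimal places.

|S1∩S2|: x∈[5,6], y∈[0,3] → 1·3 = 3.
|S1 △ S2| = |S1| + |S2| − 2·|S1∩S2| = 9 + 15 − 6 = 18.00.

18.00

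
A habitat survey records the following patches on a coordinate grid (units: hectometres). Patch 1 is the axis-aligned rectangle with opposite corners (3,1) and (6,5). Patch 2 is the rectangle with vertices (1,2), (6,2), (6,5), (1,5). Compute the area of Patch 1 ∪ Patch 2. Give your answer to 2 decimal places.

18.00

By inclusion–exclusion:
Individual areas: |Patch 1| = 12, |Patch 2| = 15.
|Patch 1∩Patch 2|: x∈[3,6], y∈[2,5] → 3·3 = 9.
|Patch 1 ∪ Patch 2| = 27 − 9 = 18.00.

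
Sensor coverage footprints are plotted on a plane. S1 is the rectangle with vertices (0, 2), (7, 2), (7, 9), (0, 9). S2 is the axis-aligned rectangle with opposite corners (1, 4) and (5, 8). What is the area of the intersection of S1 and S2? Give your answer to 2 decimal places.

16.00

|S1∩S2|: x∈[1,5], y∈[4,8] → 4·4 = 16.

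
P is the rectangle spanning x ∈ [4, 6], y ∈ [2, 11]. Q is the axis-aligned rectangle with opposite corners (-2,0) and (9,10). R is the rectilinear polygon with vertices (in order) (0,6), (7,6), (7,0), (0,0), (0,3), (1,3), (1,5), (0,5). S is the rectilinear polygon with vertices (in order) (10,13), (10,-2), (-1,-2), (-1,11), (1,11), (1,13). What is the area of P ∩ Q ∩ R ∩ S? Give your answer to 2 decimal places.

8.00

The intersection is the polygon with vertices (4,6), (6,6), (6,2), (4,2).
By the shoelace formula its area is 8.00.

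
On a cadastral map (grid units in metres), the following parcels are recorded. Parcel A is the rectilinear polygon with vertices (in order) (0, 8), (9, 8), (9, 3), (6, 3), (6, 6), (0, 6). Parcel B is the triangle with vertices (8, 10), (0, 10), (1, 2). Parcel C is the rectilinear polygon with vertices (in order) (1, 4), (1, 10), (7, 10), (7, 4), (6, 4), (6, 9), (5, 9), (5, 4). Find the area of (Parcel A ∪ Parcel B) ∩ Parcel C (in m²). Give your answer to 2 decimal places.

27.93

|Parcel A ∪ Parcel B| = 49.
|(Parcel A ∪ Parcel B) ∩ Parcel C| = 27.93.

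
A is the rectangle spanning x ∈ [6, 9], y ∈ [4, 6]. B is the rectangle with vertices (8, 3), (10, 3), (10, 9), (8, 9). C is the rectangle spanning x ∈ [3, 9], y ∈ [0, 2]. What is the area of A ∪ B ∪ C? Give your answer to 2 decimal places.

By inclusion–exclusion:
Individual areas: |A| = 6, |B| = 12, |C| = 12.
|A∩B|: x∈[8,9], y∈[4,6] → 1·2 = 2.
|A∩C| = 0 (no overlap).
|B∩C| = 0 (no overlap).
|A∩B∩C| = 0.
|A ∪ B ∪ C| = 30 − 2 + 0 = 28.00.

28.00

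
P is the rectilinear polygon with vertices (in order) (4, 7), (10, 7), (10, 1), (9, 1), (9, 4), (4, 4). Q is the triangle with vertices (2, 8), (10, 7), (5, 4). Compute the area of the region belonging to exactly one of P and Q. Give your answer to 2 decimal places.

15.83

|P| = 21, |Q| = 14.5, |P∩Q| = 9.8333.
|P △ Q| = |P| + |Q| − 2·|P∩Q| = 21 + 14.5 − 19.6667 = 15.83.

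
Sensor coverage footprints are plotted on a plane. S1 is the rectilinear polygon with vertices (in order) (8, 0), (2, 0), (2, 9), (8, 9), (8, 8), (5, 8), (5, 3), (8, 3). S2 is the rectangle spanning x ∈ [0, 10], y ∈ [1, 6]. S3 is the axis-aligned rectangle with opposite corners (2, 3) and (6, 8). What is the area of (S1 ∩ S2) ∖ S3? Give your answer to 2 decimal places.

12.00

|S1 ∩ S2| = 21.
|(S1 ∩ S2) ∩ S3| = 9.
|(S1 ∩ S2) ∖ S3| = 21 − 9 = 12.00.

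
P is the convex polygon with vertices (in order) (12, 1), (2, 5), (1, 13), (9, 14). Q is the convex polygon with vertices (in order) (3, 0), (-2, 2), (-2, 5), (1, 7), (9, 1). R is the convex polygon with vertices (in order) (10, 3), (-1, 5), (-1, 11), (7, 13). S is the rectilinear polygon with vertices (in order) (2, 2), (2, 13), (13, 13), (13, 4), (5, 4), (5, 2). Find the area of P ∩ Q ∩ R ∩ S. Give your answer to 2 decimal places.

2.15

The intersection is the polygon with vertices (5,4), (5,3.909), (4.5,4), (2,5), (2,6.25).
By the shoelace formula its area is 2.15.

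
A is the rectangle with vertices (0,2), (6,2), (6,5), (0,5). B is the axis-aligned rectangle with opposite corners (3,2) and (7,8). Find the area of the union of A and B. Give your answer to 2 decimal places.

33.00

By inclusion–exclusion:
Individual areas: |A| = 18, |B| = 24.
|A∩B|: x∈[3,6], y∈[2,5] → 3·3 = 9.
|A ∪ B| = 42 − 9 = 33.00.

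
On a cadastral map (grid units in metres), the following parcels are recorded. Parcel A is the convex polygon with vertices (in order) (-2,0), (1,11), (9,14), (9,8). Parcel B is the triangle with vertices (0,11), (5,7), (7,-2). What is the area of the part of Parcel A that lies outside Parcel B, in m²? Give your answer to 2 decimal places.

|Parcel A| = 72.5, |Parcel A∩Parcel B| = 11.069.
|Parcel A ∖ Parcel B| = |Parcel A| − |Parcel A∩Parcel B| = 72.5 − 11.069 = 61.43.

61.43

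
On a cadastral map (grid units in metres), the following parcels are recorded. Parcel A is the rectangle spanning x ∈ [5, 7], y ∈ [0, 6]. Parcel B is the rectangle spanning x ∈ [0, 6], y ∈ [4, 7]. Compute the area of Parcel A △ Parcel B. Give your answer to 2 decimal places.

26.00

|Parcel A∩Parcel B|: x∈[5,6], y∈[4,6] → 1·2 = 2.
|Parcel A △ Parcel B| = |Parcel A| + |Parcel B| − 2·|Parcel A∩Parcel B| = 12 + 18 − 4 = 26.00.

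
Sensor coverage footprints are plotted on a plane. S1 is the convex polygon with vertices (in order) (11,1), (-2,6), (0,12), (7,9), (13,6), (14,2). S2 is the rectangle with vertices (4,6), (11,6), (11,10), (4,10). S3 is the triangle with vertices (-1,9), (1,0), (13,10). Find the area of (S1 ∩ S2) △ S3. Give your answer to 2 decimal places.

|S1 ∩ S2| = 18.8333.
|(S1 ∩ S2) ∩ S3| = 15.4663.
|(S1 ∩ S2) △ S3| = 18.8333 + 64 − 30.9327 = 51.90.

51.90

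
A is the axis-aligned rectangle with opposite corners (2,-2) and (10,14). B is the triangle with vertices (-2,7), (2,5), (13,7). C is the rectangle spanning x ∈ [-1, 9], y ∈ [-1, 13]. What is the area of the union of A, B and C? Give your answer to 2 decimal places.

By inclusion–exclusion:
Individual areas: |A| = 128, |B| = 15, |C| = 140.
|A∩B| = 10.1818.
|A∩C|: x∈[2,9], y∈[-1,13] → 7·14 = 98.
|B∩C| = 13.2955.
|A∩B∩C| = 9.5455.
|A ∪ B ∪ C| = 283 − 121.4773 + 9.5455 = 171.07.

171.07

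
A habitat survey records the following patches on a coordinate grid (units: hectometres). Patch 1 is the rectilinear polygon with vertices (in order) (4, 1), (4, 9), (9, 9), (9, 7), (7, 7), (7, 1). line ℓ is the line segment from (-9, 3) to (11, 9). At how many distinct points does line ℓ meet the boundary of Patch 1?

The segment meets the boundary at (9,8.4), (4,6.9).

2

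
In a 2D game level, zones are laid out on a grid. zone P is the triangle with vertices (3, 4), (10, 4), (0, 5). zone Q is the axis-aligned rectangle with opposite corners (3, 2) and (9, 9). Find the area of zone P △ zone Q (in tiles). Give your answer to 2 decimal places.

40.70

|zone P| = 3.5, |zone Q| = 42, |zone P∩zone Q| = 2.4.
|zone P △ zone Q| = |zone P| + |zone Q| − 2·|zone P∩zone Q| = 3.5 + 42 − 4.8 = 40.70.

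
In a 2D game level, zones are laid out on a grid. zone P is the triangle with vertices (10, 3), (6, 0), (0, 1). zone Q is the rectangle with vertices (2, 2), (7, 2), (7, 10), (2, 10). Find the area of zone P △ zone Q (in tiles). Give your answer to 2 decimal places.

50.20

|zone P| = 11, |zone Q| = 40, |zone P∩zone Q| = 0.4.
|zone P △ zone Q| = |zone P| + |zone Q| − 2·|zone P∩zone Q| = 11 + 40 − 0.8 = 50.20.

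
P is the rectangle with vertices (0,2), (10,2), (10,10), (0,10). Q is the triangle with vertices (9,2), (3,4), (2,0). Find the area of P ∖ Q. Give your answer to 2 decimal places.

73.50

|P| = 80, |P∩Q| = 6.5.
|P ∖ Q| = |P| − |P∩Q| = 80 − 6.5 = 73.50.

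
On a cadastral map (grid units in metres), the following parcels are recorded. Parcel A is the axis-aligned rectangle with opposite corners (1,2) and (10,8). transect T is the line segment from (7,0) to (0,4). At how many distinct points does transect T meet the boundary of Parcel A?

2

The segment meets the boundary at (1,3.429), (3.5,2).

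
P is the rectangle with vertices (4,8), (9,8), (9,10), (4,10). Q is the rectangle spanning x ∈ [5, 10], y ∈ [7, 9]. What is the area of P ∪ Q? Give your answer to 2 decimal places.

16.00

By inclusion–exclusion:
Individual areas: |P| = 10, |Q| = 10.
|P∩Q|: x∈[5,9], y∈[8,9] → 4·1 = 4.
|P ∪ Q| = 20 − 4 = 16.00.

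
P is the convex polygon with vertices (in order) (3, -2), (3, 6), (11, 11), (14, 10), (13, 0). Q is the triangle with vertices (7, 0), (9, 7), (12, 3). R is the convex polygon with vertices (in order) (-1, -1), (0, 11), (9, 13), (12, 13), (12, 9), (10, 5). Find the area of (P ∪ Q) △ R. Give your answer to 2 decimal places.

|P ∪ Q| = 104.5.
|(P ∪ Q) ∩ R| = 43.197.
|(P ∪ Q) △ R| = 104.5 + 116 − 86.3939 = 134.11.

134.11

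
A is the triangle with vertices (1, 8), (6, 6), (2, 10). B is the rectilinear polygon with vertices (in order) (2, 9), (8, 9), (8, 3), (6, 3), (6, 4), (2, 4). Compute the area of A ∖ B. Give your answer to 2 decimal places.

|A| = 6, |A∩B| = 4.3.
|A ∖ B| = |A| − |A∩B| = 6 − 4.3 = 1.70.

1.70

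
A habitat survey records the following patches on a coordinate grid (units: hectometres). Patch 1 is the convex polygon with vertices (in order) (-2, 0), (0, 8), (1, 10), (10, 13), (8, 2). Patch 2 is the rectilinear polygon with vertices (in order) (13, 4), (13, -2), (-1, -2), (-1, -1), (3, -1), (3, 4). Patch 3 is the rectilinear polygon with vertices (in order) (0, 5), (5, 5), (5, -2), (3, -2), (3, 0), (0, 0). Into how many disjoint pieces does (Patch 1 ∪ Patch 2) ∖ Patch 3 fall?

2

(Patch 1 ∪ Patch 2) ∖ Patch 3 splits into 2 disjoint pieces (area 115.7364, area 4).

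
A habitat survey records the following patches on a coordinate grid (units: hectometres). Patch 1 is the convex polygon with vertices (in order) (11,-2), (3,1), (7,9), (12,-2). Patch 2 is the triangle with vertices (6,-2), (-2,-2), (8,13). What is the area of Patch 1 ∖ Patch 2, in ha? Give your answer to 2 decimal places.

|Patch 1| = 43.5, |Patch 1∩Patch 2| = 17.3457.
|Patch 1 ∖ Patch 2| = |Patch 1| − |Patch 1∩Patch 2| = 43.5 − 17.3457 = 26.15.

26.15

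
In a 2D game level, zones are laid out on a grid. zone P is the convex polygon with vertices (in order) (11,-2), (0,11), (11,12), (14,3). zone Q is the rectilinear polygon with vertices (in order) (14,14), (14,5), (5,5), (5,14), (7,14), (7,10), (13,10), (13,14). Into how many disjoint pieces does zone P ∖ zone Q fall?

3

zone P ∖ zone Q splits into 3 disjoint pieces (area 33.5641, area 15.9091, area 7.9394).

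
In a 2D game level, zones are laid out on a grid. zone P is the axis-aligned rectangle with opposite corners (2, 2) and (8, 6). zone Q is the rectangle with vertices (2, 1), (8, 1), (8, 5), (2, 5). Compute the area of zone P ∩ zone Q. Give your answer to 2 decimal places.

|zone P∩zone Q|: x∈[2,8], y∈[2,5] → 6·3 = 18.

18.00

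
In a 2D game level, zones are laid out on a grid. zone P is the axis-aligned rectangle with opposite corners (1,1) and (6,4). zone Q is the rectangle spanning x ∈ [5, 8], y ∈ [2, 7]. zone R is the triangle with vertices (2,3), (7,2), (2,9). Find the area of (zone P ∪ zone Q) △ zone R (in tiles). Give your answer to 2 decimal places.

|zone P ∪ zone Q| = 28.
|(zone P ∪ zone Q) ∩ zone R| = 6.3.
|(zone P ∪ zone Q) △ zone R| = 28 + 15 − 12.6 = 30.40.

30.40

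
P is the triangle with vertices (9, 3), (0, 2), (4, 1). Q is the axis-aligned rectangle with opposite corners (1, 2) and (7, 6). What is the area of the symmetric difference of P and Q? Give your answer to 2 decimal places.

25.27

|P| = 6.5, |Q| = 24, |P∩Q| = 2.6167.
|P △ Q| = |P| + |Q| − 2·|P∩Q| = 6.5 + 24 − 5.2333 = 25.27.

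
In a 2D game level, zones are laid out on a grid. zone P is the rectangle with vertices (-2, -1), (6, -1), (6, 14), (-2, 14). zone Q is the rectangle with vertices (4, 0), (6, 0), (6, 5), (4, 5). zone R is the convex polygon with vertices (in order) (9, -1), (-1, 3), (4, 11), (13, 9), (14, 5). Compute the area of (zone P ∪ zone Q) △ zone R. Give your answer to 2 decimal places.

|zone P ∪ zone Q| = 120.
|(zone P ∪ zone Q) ∩ zone R| = 45.3556.
|(zone P ∪ zone Q) △ zone R| = 120 + 112 − 90.7111 = 141.29.

141.29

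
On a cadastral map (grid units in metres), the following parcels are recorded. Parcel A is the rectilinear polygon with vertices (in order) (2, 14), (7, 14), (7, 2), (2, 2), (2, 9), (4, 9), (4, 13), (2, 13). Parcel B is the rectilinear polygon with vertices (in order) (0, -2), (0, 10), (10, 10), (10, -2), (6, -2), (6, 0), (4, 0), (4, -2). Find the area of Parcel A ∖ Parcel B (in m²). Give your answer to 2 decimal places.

|Parcel A| = 52, |Parcel A∩Parcel B| = 38.
|Parcel A ∖ Parcel B| = |Parcel A| − |Parcel A∩Parcel B| = 52 − 38 = 14.00.

14.00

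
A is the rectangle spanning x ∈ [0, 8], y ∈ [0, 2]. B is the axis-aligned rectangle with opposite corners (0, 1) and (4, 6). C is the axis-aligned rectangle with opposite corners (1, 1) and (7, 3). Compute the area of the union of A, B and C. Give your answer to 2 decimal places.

35.00

By inclusion–exclusion:
Individual areas: |A| = 16, |B| = 20, |C| = 12.
|A∩B|: x∈[0,4], y∈[1,2] → 4·1 = 4.
|A∩C|: x∈[1,7], y∈[1,2] → 6·1 = 6.
|B∩C|: x∈[1,4], y∈[1,3] → 3·2 = 6.
|A∩B∩C| = 3.
|A ∪ B ∪ C| = 48 − 16 + 3 = 35.00.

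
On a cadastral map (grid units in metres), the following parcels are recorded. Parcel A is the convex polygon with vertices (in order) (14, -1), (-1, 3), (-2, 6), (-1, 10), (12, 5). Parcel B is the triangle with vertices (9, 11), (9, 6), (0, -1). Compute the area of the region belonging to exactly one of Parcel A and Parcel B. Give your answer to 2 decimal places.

|Parcel A| = 90, |Parcel B| = 22.5, |Parcel A∩Parcel B| = 13.348.
|Parcel A △ Parcel B| = |Parcel A| + |Parcel B| − 2·|Parcel A∩Parcel B| = 90 + 22.5 − 26.6959 = 85.80.

85.80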